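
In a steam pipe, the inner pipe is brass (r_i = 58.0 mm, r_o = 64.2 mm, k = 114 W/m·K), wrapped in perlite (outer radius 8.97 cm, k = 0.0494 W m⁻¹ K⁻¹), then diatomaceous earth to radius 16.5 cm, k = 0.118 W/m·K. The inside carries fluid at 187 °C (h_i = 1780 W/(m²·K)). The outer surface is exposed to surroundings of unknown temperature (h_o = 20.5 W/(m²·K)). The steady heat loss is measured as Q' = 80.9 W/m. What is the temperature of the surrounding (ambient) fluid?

T_out = 29.4 °C

Sum the resistances:
  R'_conv,in = 1/(2πr h) = 1/(2π·0.0580·1780) = 0.001542 m·K/W
  R'_brass = ln(0.0642/0.0580)/(2πk) = 0.1016/(2π·114) = 1.418×10^-4 m·K/W
  R'_perlite = ln(0.0897/0.0642)/(2πk) = 0.3345/(2π·0.0494) = 1.078 m·K/W
  R'_diatomaceous earth = ln(0.165/0.0897)/(2πk) = 0.6095/(2π·0.118) = 0.8220 m·K/W
  R'_conv,out = 1/(2πr h) = 1/(2π·0.165·20.5) = 0.04705 m·K/W
ΣR = 1.948 m·K/W
ΔT = Q'·ΣR = 80.9 × 1.948 = 157.6 K
Heat flows outward, so T_out = T_in − ΔT = 187 − 157.6 = 29.4 °C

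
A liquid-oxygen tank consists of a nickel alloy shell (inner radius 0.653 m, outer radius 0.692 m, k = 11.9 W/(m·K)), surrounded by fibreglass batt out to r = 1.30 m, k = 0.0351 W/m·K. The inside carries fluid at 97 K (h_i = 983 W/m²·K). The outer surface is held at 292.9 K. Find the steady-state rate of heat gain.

Series thermal resistances, inner to outer:
  R_conv,in = 1/(4πr²h) = 1/(4π·0.653²·983) = 1.898×10^-4 K/W
  R_nickel alloy = (1/0.653 − 1/0.692)/(4πk) = 0.08631/(4π·11.9) = 5.771×10^-4 K/W
  R_fibreglass batt = (1/0.692 − 1/1.30)/(4πk) = 0.6759/(4π·0.0351) = 1.532 K/W
ΣR = 1.898×10^-4 + 5.771×10^-4 + 1.532 = 1.533 K/W
Q = ΔT/ΣR = (97 K − 292.9 K)/1.533 = -128 W
(Negative Q ⇒ heat flows inward; heat gain = 128 W.)

Q = 128 W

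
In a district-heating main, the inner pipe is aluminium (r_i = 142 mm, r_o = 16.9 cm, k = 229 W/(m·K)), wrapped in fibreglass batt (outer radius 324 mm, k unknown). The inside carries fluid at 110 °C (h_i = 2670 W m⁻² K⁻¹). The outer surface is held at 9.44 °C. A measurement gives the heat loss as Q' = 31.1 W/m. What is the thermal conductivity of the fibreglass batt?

ΣR = ΔT/Q' = |110 − 9.44|/31.1 = 3.233 m·K/W
Known resistances:
  R'_conv,in = 1/(2πr h) = 1/(2π·0.142·2670) = 4.198×10^-4 m·K/W
  R'_aluminium = ln(0.169/0.142)/(2πk) = 0.1741/(2π·229) = 1.210×10^-4 m·K/W
R_fibreglass batt = ΣR − ΣR_known = 3.233 − 5.408×10^-4 = 3.232 m·K/W
ln(r₂/r₁)/(2πk) = 3.232 ⇒ k = 0.6508/(2π·3.232) = 0.0320 W/m·K

k = 0.0320 W/m·K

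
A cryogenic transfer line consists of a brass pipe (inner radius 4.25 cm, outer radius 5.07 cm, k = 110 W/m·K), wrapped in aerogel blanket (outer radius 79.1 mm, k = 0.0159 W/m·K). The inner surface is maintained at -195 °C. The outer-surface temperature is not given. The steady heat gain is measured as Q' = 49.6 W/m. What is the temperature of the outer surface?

T_out = 25.8 °C

Series resistances:
  R'_brass = ln(0.0507/0.0425)/(2πk) = 0.1764/(2π·110) = 2.553×10^-4 m·K/W
  R'_aerogel blanket = ln(0.0791/0.0507)/(2πk) = 0.4448/(2π·0.0159) = 4.452 m·K/W
ΣR = 4.452 m·K/W
ΔT = Q'·ΣR = 49.6 × 4.452 = 220.8 K
Heat flows inward, so T_out = T_in + ΔT = -195 + 220.8 = 25.8 °C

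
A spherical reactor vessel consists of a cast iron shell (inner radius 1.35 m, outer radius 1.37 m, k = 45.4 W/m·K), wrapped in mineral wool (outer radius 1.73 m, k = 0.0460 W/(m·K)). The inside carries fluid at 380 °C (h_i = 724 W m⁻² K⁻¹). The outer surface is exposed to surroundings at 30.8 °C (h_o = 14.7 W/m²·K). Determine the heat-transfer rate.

Resistance network (inner→outer):
  R_conv,in = 1/(4πr²h) = 1/(4π·1.35²·724) = 6.031×10^-5 K/W
  R_cast iron = (1/1.35 − 1/1.37)/(4πk) = 0.01081/(4π·45.4) = 1.895×10^-5 K/W
  R_mineral wool = (1/1.37 − 1/1.73)/(4πk) = 0.1519/(4π·0.0460) = 0.2628 K/W
  R_conv,out = 1/(4πr²h) = 1/(4π·1.73²·14.7) = 0.001809 K/W
ΣR = 6.031×10^-5 + 1.895×10^-5 + 0.2628 + 0.001809 = 0.2647 K/W
Q = ΔT/ΣR = (380 °C − 30.8 °C)/0.2647 = 1320 W

Q = 1320 W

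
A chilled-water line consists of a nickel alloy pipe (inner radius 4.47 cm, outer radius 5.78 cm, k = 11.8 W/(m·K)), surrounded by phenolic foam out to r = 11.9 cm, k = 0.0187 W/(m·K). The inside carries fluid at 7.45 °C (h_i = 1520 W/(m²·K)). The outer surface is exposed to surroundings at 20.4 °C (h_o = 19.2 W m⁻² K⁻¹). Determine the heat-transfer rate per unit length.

Q' = 2.08 W/m

Resistance network (inner→outer):
  R'_conv,in = 1/(2πr h) = 1/(2π·0.0447·1520) = 0.002342 m·K/W
  R'_nickel alloy = ln(0.0578/0.0447)/(2πk) = 0.2570/(2π·11.8) = 0.003467 m·K/W
  R'_phenolic foam = ln(0.119/0.0578)/(2πk) = 0.7221/(2π·0.0187) = 6.146 m·K/W
  R'_conv,out = 1/(2πr h) = 1/(2π·0.119·19.2) = 0.06966 m·K/W
ΣR = 0.002342 + 0.003467 + 6.146 + 0.06966 = 6.221 m·K/W
Q' = ΔT/ΣR = (7.45 °C − 20.4 °C)/6.221 = -2.08 W/m
(Negative Q' ⇒ heat flows inward; heat gain = 2.08 W/m.)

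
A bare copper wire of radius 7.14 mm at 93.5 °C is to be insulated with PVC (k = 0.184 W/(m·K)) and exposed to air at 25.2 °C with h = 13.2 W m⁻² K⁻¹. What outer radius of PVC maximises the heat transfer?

For a cylinder, r_cr = k_ins/h = 0.184/13.2 = 0.0139 m = 1.39 cm

r_cr = 1.39 cm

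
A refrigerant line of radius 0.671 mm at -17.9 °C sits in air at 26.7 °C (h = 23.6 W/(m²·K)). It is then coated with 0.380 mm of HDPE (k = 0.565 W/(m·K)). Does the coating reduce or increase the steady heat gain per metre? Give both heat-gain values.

increases: 4.44 → 6.82 W/m

Critical radius for a cylinder: r_cr = k/h = 0.0239 m = 2.39 cm.
Outer radius after coating: r₂ = 6.71×10^-4 + 3.80×10^-4 = 0.001051 m.
Since r₁ < r_cr and r₂ ≤ r_cr, the coating moves toward the maximum at r_cr — heat gain rises.
Bare: R = 1/(2πr₁h) = 10.05 m·K/W; Q = 44.6/10.05 = 4.44 W/m.
Coated: R = R_cond + R_conv = 6.543 m·K/W; Q = 44.6/6.543 = 6.82 W/m.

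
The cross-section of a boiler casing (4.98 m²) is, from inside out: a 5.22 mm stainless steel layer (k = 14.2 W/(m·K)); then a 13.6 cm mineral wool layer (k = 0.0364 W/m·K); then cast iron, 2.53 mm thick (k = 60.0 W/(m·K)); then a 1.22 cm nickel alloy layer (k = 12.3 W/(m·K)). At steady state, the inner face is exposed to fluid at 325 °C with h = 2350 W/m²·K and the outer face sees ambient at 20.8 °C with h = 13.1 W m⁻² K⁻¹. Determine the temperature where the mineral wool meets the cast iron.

Series thermal resistances, inner to outer:
  R_conv,in = 1/(hA) = 1/(2350·4.98) = 8.545×10^-5 K/W
  R_stainless steel = L/(kA) = 0.00522/(14.2·4.98) = 7.382×10^-5 K/W
  R_mineral wool = L/(kA) = 0.136/(0.0364·4.98) = 0.7503 K/W
  R_cast iron = L/(kA) = 0.00253/(60.0·4.98) = 8.467×10^-6 K/W
  R_nickel alloy = L/(kA) = 0.0122/(12.3·4.98) = 1.992×10^-4 K/W
  R_conv,out = 1/(hA) = 1/(13.1·4.98) = 0.01533 K/W
ΣR = 8.545×10^-5 + 7.382×10^-5 + 0.7503 + 8.467×10^-6 + 1.992×10^-4 + 0.01533 = 0.7660 K/W
Q = ΔT/ΣR = (325 °C − 20.8 °C)/0.7660 = 397.1 W
From the inner boundary to the mineral wool/cast iron interface, ΣR_partial = 0.7505 K/W.
T_interface = T_in − Q·ΣR_partial = 325 °C − (397.1)(0.7505) = 27.0 °C

T = 27.0 °C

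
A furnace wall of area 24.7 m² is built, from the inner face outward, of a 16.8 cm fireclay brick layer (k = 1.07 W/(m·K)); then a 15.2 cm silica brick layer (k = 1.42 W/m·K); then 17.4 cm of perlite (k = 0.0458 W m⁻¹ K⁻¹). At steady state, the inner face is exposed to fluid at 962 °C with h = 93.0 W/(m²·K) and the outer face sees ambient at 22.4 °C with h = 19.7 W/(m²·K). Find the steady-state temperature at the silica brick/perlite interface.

Series thermal resistances, inner to outer:
  R_conv,in = 1/(hA) = 1/(93.0·24.7) = 4.353×10^-4 K/W
  R_fireclay brick = L/(kA) = 0.168/(1.07·24.7) = 0.006357 K/W
  R_silica brick = L/(kA) = 0.152/(1.42·24.7) = 0.004334 K/W
  R_perlite = L/(kA) = 0.174/(0.0458·24.7) = 0.1538 K/W
  R_conv,out = 1/(hA) = 1/(19.7·24.7) = 0.002055 K/W
ΣR = 4.353×10^-4 + 0.006357 + 0.004334 + 0.1538 + 0.002055 = 0.1670 K/W
Q = ΔT/ΣR = (962 °C − 22.4 °C)/0.1670 = 5626 W
From the inner boundary to the silica brick/perlite interface, ΣR_partial = 0.01113 K/W.
T_interface = T_in − Q·ΣR_partial = 962 °C − (5626)(0.01113) = 899 °C

T = 899 °C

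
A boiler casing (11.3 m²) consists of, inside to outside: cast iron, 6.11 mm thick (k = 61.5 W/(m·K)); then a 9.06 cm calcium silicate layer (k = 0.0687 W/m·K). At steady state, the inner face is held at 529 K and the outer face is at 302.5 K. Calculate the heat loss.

Series thermal resistances, inner to outer:
  R_cast iron = L/(kA) = 0.00611/(61.5·11.3) = 8.792×10^-6 K/W
  R_calcium silicate = L/(kA) = 0.0906/(0.0687·11.3) = 0.1167 K/W
ΣR = 8.792×10^-6 + 0.1167 = 0.1167 K/W
Q = ΔT/ΣR = (529 K − 302.5 K)/0.1167 = 1940 W

Q = 1940 W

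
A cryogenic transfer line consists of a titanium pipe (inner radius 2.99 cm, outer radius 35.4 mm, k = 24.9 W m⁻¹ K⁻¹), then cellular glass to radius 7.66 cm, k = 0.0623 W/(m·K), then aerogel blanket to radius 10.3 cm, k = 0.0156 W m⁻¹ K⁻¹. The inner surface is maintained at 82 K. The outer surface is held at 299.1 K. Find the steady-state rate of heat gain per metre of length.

Q' = 43.5 W/m

Series thermal resistances, inner to outer:
  R'_titanium = ln(0.0354/0.0299)/(2πk) = 0.1689/(2π·24.9) = 0.001079 m·K/W
  R'_cellular glass = ln(0.0766/0.0354)/(2πk) = 0.7719/(2π·0.0623) = 1.972 m·K/W
  R'_aerogel blanket = ln(0.103/0.0766)/(2πk) = 0.2961/(2π·0.0156) = 3.021 m·K/W
ΣR = 0.001079 + 1.972 + 3.021 = 4.994 m·K/W
Q' = ΔT/ΣR = (82 K − 299.1 K)/4.994 = -43.5 W/m
(Negative Q' ⇒ heat flows inward; heat gain = 43.5 W/m.)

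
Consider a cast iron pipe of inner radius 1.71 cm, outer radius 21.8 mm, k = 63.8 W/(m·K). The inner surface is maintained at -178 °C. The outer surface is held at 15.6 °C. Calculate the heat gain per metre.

Q' = 2πk·ΔT/ln(r₂/r₁) = 2π × 63.8 × 193.6 / ln(0.0218/0.0171) = 3.20×10^5 W/m

Q' = 320 kW/m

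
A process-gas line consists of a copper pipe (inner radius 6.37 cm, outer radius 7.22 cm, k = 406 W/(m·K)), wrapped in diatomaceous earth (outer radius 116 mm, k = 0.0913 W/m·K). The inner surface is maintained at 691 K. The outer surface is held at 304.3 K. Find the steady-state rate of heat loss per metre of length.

Treat each layer as a resistance in series:
  R'_copper = ln(0.0722/0.0637)/(2πk) = 0.1253/(2π·406) = 4.910×10^-5 m·K/W
  R'_diatomaceous earth = ln(0.116/0.0722)/(2πk) = 0.4742/(2π·0.0913) = 0.8265 m·K/W
ΣR = 4.910×10^-5 + 0.8265 = 0.8265 m·K/W
Q' = ΔT/ΣR = (691 K − 304.3 K)/0.8265 = 468 W/m

Q' = 468 W/m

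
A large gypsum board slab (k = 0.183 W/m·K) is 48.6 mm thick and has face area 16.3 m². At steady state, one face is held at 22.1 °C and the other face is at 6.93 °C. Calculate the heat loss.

Q = kA·ΔT/L = 0.183 × 16.3 × |22.1 °C − 6.93 °C| / 0.0486 = 931 W

Q = 931 W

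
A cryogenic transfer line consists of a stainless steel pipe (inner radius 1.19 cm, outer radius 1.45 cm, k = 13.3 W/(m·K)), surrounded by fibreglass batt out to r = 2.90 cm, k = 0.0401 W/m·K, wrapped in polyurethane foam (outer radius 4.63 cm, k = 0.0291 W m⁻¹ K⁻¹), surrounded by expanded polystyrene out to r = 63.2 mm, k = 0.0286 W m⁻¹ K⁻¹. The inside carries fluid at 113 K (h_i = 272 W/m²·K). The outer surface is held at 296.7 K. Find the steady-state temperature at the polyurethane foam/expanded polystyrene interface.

Series thermal resistances, inner to outer:
  R'_conv,in = 1/(2πr h) = 1/(2π·0.0119·272) = 0.04917 m·K/W
  R'_stainless steel = ln(0.0145/0.0119)/(2πk) = 0.1976/(2π·13.3) = 0.002365 m·K/W
  R'_fibreglass batt = ln(0.0290/0.0145)/(2πk) = 0.6931/(2π·0.0401) = 2.751 m·K/W
  R'_polyurethane foam = ln(0.0463/0.0290)/(2πk) = 0.4678/(2π·0.0291) = 2.559 m·K/W
  R'_expanded polystyrene = ln(0.0632/0.0463)/(2πk) = 0.3112/(2π·0.0286) = 1.732 m·K/W
ΣR = 0.04917 + 0.002365 + 2.751 + 2.559 + 1.732 = 7.094 m·K/W
Q' = ΔT/ΣR = (113 K − 296.7 K)/7.094 = -25.90 W/m
From the inner boundary to the polyurethane foam/expanded polystyrene interface, ΣR_partial = 5.362 m·K/W.
T_interface = T_in − Q'·ΣR_partial = 113 K − (-25.90)(5.362) = 251.9 K

T = 251.9 K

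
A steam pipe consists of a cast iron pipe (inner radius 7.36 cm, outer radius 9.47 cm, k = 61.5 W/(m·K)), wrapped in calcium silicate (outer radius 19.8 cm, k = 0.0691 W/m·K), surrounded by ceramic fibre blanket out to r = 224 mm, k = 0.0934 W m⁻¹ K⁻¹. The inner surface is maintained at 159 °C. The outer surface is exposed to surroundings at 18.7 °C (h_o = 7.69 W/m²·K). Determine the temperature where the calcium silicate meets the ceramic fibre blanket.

Treat each layer as a resistance in series:
  R'_cast iron = ln(0.0947/0.0736)/(2πk) = 0.2521/(2π·61.5) = 6.523×10^-4 m·K/W
  R'_calcium silicate = ln(0.198/0.0947)/(2πk) = 0.7376/(2π·0.0691) = 1.699 m·K/W
  R'_ceramic fibre blanket = ln(0.224/0.198)/(2πk) = 0.1234/(2π·0.0934) = 0.2102 m·K/W
  R'_conv,out = 1/(2πr h) = 1/(2π·0.224·7.69) = 0.09239 m·K/W
ΣR = 6.523×10^-4 + 1.699 + 0.2102 + 0.09239 = 2.002 m·K/W
Q' = ΔT/ΣR = (159 °C − 18.7 °C)/2.002 = 70.08 W/m
From the inner boundary to the calcium silicate/ceramic fibre blanket interface, ΣR_partial = 1.700 m·K/W.
T_interface = T_in − Q'·ΣR_partial = 159 °C − (70.08)(1.700) = 39.9 °C

T = 39.9 °C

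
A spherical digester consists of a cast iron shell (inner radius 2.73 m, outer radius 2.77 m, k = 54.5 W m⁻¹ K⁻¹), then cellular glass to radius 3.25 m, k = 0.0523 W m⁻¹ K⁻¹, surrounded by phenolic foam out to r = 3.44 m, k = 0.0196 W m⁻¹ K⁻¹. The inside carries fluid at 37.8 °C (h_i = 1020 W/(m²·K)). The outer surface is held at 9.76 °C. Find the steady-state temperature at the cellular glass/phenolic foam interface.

Series thermal resistances, inner to outer:
  R_conv,in = 1/(4πr²h) = 1/(4π·2.73²·1020) = 1.047×10^-5 K/W
  R_cast iron = (1/2.73 − 1/2.77)/(4πk) = 0.005290/(4π·54.5) = 7.723×10^-6 K/W
  R_cellular glass = (1/2.77 − 1/3.25)/(4πk) = 0.05332/(4π·0.0523) = 0.08113 K/W
  R_phenolic foam = (1/3.25 − 1/3.44)/(4πk) = 0.01699/(4π·0.0196) = 0.06900 K/W
ΣR = 1.047×10^-5 + 7.723×10^-6 + 0.08113 + 0.06900 = 0.1501 K/W
Q = ΔT/ΣR = (37.8 °C − 9.76 °C)/0.1501 = 186.8 W
From the inner boundary to the cellular glass/phenolic foam interface, ΣR_partial = 0.08115 K/W.
T_interface = T_in − Q·ΣR_partial = 37.8 °C − (186.8)(0.08115) = 22.6 °C

T = 22.6 °C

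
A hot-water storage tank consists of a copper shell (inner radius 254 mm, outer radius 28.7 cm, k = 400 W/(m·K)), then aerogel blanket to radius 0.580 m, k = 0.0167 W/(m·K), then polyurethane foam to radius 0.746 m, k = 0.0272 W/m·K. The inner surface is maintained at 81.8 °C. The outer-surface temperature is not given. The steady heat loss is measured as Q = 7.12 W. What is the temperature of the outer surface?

T_out = 14.1 °C

Sum the resistances:
  R_copper = (1/0.254 − 1/0.287)/(4πk) = 0.4527/(4π·400) = 9.006×10^-5 K/W
  R_aerogel blanket = (1/0.287 − 1/0.580)/(4πk) = 1.760/(4π·0.0167) = 8.387 K/W
  R_polyurethane foam = (1/0.580 − 1/0.746)/(4πk) = 0.3837/(4π·0.0272) = 1.122 K/W
ΣR = 9.510 K/W
ΔT = Q·ΣR = 7.12 × 9.510 = 67.71 K
Heat flows outward, so T_out = T_in − ΔT = 81.8 − 67.71 = 14.1 °C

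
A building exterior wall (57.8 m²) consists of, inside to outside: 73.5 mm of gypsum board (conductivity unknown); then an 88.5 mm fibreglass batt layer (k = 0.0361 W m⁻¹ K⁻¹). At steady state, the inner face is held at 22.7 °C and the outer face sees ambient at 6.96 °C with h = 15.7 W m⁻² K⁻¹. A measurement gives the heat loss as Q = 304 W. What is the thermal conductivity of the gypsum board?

k = 0.154 W/m·K

ΣR = ΔT/Q = |22.7 − 6.96|/304 = 0.05178 K/W
Known resistances:
  R_fibreglass batt = L/(kA) = 0.0885/(0.0361·57.8) = 0.04241 K/W
  R_conv,out = 1/(hA) = 1/(15.7·57.8) = 0.001102 K/W
R_gypsum board = ΣR − ΣR_known = 0.05178 − 0.04351 = 0.008270 K/W
L/(kA) = 0.008270 ⇒ k = 0.0735/(0.008270·57.8) = 0.154 W/m·K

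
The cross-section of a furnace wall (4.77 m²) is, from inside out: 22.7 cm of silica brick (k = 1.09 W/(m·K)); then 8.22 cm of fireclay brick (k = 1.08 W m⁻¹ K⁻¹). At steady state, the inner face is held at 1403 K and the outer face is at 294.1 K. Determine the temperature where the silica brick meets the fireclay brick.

T = 591 K

Resistance network (inner→outer):
  R_silica brick = L/(kA) = 0.227/(1.09·4.77) = 0.04366 K/W
  R_fireclay brick = L/(kA) = 0.0822/(1.08·4.77) = 0.01596 K/W
ΣR = 0.04366 + 0.01596 = 0.05962 K/W
Q = ΔT/ΣR = (1403 K − 294.1 K)/0.05962 = 18600 W
From the inner boundary to the silica brick/fireclay brick interface, ΣR_partial = 0.04366 K/W.
T_interface = T_in − Q·ΣR_partial = 1403 K − (18600)(0.04366) = 591 K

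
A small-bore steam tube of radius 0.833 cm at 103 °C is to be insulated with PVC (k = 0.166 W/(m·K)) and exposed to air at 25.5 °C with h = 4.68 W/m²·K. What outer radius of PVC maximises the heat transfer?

r_cr = 3.55 cm

For a cylinder, r_cr = k_ins/h = 0.166/4.68 = 0.0355 m = 3.55 cm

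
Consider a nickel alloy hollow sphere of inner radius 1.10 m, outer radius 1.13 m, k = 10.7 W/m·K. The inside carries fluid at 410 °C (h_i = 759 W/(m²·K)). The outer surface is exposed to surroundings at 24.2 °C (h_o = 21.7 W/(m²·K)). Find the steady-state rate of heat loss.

Q = 1.23×10^5 W

Resistance network (inner→outer):
  R_conv,in = 1/(4πr²h) = 1/(4π·1.10²·759) = 8.665×10^-5 K/W
  R_nickel alloy = (1/1.10 − 1/1.13)/(4πk) = 0.02414/(4π·10.7) = 1.795×10^-4 K/W
  R_conv,out = 1/(4πr²h) = 1/(4π·1.13²·21.7) = 0.002872 K/W
ΣR = 8.665×10^-5 + 1.795×10^-4 + 0.002872 = 0.003138 K/W
Q = ΔT/ΣR = (410 °C − 24.2 °C)/0.003138 = 1.23×10^5 W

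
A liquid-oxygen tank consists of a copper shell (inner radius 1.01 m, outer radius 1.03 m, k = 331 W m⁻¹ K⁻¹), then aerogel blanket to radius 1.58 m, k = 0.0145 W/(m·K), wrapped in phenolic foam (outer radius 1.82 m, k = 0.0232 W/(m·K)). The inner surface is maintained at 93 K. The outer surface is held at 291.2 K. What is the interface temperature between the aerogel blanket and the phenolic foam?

Treat each layer as a resistance in series:
  R_copper = (1/1.01 − 1/1.03)/(4πk) = 0.01923/(4π·331) = 4.622×10^-6 K/W
  R_aerogel blanket = (1/1.03 − 1/1.58)/(4πk) = 0.3380/(4π·0.0145) = 1.855 K/W
  R_phenolic foam = (1/1.58 − 1/1.82)/(4πk) = 0.08346/(4π·0.0232) = 0.2863 K/W
ΣR = 4.622×10^-6 + 1.855 + 0.2863 = 2.141 K/W
Q = ΔT/ΣR = (93 K − 291.2 K)/2.141 = -92.57 W
From the inner boundary to the aerogel blanket/phenolic foam interface, ΣR_partial = 1.855 K/W.
T_interface = T_in − Q·ΣR_partial = 93 K − (-92.57)(1.855) = 264.7 K

T = 264.7 K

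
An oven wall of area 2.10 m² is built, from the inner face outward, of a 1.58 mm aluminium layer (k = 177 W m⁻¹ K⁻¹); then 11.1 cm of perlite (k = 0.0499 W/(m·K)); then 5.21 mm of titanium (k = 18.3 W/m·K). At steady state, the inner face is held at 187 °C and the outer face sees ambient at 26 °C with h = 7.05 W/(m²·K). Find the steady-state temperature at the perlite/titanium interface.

T = 35.7 °C

Treat each layer as a resistance in series:
  R_aluminium = L/(kA) = 0.00158/(177·2.10) = 4.251×10^-6 K/W
  R_perlite = L/(kA) = 0.111/(0.0499·2.10) = 1.059 K/W
  R_titanium = L/(kA) = 0.00521/(18.3·2.10) = 1.356×10^-4 K/W
  R_conv,out = 1/(hA) = 1/(7.05·2.10) = 0.06754 K/W
ΣR = 4.251×10^-6 + 1.059 + 1.356×10^-4 + 0.06754 = 1.127 K/W
Q = ΔT/ΣR = (187 °C − 26 °C)/1.127 = 142.9 W
From the inner boundary to the perlite/titanium interface, ΣR_partial = 1.059 K/W.
T_interface = T_in − Q·ΣR_partial = 187 °C − (142.9)(1.059) = 35.7 °C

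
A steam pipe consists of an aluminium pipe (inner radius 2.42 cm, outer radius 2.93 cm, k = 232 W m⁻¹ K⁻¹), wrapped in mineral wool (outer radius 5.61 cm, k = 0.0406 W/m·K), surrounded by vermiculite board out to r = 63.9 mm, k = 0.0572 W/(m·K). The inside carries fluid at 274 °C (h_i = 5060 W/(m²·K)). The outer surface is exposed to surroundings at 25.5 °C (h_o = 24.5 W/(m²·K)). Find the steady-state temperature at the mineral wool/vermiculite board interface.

Resistance network (inner→outer):
  R'_conv,in = 1/(2πr h) = 1/(2π·0.0242·5060) = 0.001300 m·K/W
  R'_aluminium = ln(0.0293/0.0242)/(2πk) = 0.1912/(2π·232) = 1.312×10^-4 m·K/W
  R'_mineral wool = ln(0.0561/0.0293)/(2πk) = 0.6495/(2π·0.0406) = 2.546 m·K/W
  R'_vermiculite board = ln(0.0639/0.0561)/(2πk) = 0.1302/(2π·0.0572) = 0.3622 m·K/W
  R'_conv,out = 1/(2πr h) = 1/(2π·0.0639·24.5) = 0.1017 m·K/W
ΣR = 0.001300 + 1.312×10^-4 + 2.546 + 0.3622 + 0.1017 = 3.011 m·K/W
Q' = ΔT/ΣR = (274 °C − 25.5 °C)/3.011 = 82.53 W/m
From the inner boundary to the mineral wool/vermiculite board interface, ΣR_partial = 2.547 m·K/W.
T_interface = T_in − Q'·ΣR_partial = 274 °C − (82.53)(2.547) = 63.8 °C

T = 63.8 °C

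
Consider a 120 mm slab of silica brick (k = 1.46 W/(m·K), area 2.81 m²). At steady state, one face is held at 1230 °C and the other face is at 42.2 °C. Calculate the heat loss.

Q = kA·ΔT/L = 1.46 × 2.81 × |1230 °C − 42.2 °C| / 0.120 = 40600 W

Q = 40.6 kW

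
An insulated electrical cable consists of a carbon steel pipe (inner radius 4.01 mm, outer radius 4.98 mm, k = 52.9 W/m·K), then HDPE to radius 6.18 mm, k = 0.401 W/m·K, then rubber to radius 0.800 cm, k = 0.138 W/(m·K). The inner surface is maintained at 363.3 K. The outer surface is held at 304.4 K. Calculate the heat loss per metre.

Series thermal resistances, inner to outer:
  R'_carbon steel = ln(0.00498/0.00401)/(2πk) = 0.2166/(2π·52.9) = 6.518×10^-4 m·K/W
  R'_HDPE = ln(0.00618/0.00498)/(2πk) = 0.2159/(2π·0.401) = 0.08569 m·K/W
  R'_rubber = ln(0.00800/0.00618)/(2πk) = 0.2581/(2π·0.138) = 0.2977 m·K/W
ΣR = 6.518×10^-4 + 0.08569 + 0.2977 = 0.3840 m·K/W
Q' = ΔT/ΣR = (363.3 K − 304.4 K)/0.3840 = 153 W/m

Q' = 153 W/m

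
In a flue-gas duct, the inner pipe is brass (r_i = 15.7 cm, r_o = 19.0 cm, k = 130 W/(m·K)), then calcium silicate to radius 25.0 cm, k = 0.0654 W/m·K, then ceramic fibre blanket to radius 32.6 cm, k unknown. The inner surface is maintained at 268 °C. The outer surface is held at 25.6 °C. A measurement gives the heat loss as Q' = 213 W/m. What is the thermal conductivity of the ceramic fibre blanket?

ΣR = ΔT/Q' = |268 − 25.6|/213 = 1.138 m·K/W
Known resistances:
  R'_brass = ln(0.190/0.157)/(2πk) = 0.1908/(2π·130) = 2.336×10^-4 m·K/W
  R'_calcium silicate = ln(0.250/0.190)/(2πk) = 0.2744/(2π·0.0654) = 0.6679 m·K/W
R_ceramic fibre blanket = ΣR − ΣR_known = 1.138 − 0.6681 = 0.4699 m·K/W
ln(r₂/r₁)/(2πk) = 0.4699 ⇒ k = 0.2654/(2π·0.4699) = 0.0899 W/m·K

k = 0.0899 W/m·K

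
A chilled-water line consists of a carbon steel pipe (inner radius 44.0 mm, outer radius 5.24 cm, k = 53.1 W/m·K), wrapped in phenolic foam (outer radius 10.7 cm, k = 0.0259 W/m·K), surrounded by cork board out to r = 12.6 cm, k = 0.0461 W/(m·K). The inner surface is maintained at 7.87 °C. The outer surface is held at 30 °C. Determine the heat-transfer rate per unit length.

Treat each layer as a resistance in series:
  R'_carbon steel = ln(0.0524/0.0440)/(2πk) = 0.1747/(2π·53.1) = 5.237×10^-4 m·K/W
  R'_phenolic foam = ln(0.107/0.0524)/(2πk) = 0.7139/(2π·0.0259) = 4.387 m·K/W
  R'_cork board = ln(0.126/0.107)/(2πk) = 0.1635/(2π·0.0461) = 0.5643 m·K/W
ΣR = 5.237×10^-4 + 4.387 + 0.5643 = 4.952 m·K/W
Q' = ΔT/ΣR = (7.87 °C − 30 °C)/4.952 = -4.47 W/m
(Negative Q' ⇒ heat flows inward; heat gain = 4.47 W/m.)

Q' = 4.47 W/m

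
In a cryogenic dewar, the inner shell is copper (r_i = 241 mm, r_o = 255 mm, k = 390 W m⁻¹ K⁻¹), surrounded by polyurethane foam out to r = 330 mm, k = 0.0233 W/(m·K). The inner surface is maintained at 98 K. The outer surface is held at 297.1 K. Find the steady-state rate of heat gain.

Series thermal resistances, inner to outer:
  R_copper = (1/0.241 − 1/0.255)/(4πk) = 0.2278/(4π·390) = 4.648×10^-5 K/W
  R_polyurethane foam = (1/0.255 − 1/0.330)/(4πk) = 0.8913/(4π·0.0233) = 3.044 K/W
ΣR = 4.648×10^-5 + 3.044 = 3.044 K/W
Q = ΔT/ΣR = (98 K − 297.1 K)/3.044 = -65.4 W
(Negative Q ⇒ heat flows inward; heat gain = 65.4 W.)

Q = 65.4 W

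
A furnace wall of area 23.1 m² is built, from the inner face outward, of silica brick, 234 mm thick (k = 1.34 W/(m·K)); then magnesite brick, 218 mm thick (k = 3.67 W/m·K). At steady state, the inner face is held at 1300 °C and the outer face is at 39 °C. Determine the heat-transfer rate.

Series thermal resistances, inner to outer:
  R_silica brick = L/(kA) = 0.234/(1.34·23.1) = 0.007560 K/W
  R_magnesite brick = L/(kA) = 0.218/(3.67·23.1) = 0.002571 K/W
ΣR = 0.007560 + 0.002571 = 0.01013 K/W
Q = ΔT/ΣR = (1300 °C − 39 °C)/0.01013 = 1.24×10^5 W

Q = 124 kW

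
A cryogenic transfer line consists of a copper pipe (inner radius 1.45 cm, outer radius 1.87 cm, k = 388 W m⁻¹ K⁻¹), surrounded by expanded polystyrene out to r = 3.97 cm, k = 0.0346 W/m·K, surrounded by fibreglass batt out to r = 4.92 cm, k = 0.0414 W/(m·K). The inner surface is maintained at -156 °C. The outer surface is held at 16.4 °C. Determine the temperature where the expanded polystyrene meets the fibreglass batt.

T = -16.8 °C

Series thermal resistances, inner to outer:
  R'_copper = ln(0.0187/0.0145)/(2πk) = 0.2544/(2π·388) = 1.043×10^-4 m·K/W
  R'_expanded polystyrene = ln(0.0397/0.0187)/(2πk) = 0.7528/(2π·0.0346) = 3.463 m·K/W
  R'_fibreglass batt = ln(0.0492/0.0397)/(2πk) = 0.2145/(2π·0.0414) = 0.8248 m·K/W
ΣR = 1.043×10^-4 + 3.463 + 0.8248 = 4.288 m·K/W
Q' = ΔT/ΣR = (-156 °C − 16.4 °C)/4.288 = -40.21 W/m
From the inner boundary to the expanded polystyrene/fibreglass batt interface, ΣR_partial = 3.463 m·K/W.
T_interface = T_in − Q'·ΣR_partial = -156 °C − (-40.21)(3.463) = -16.8 °C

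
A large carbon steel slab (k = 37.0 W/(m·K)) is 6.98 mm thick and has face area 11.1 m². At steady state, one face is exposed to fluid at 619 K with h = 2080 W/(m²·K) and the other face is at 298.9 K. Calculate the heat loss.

Treat each layer as a resistance in series:
  R_conv,in = 1/(hA) = 1/(2080·11.1) = 4.331×10^-5 K/W
  R_carbon steel = L/(kA) = 0.00698/(37.0·11.1) = 1.700×10^-5 K/W
ΣR = 4.331×10^-5 + 1.700×10^-5 = 6.031×10^-5 K/W
Q = ΔT/ΣR = (619 K − 298.9 K)/6.031×10^-5 = 5.31×10^6 W

Q = 5.31×10^6 W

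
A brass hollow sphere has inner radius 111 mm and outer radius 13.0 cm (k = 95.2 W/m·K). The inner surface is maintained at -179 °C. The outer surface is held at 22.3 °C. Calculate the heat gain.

Q = 183 kW

Q = 4πk·ΔT/(1/r₁ − 1/r₂) = 4π × 95.2 × 201.3 / (1/0.111 − 1/0.130) = 1.83×10^5 W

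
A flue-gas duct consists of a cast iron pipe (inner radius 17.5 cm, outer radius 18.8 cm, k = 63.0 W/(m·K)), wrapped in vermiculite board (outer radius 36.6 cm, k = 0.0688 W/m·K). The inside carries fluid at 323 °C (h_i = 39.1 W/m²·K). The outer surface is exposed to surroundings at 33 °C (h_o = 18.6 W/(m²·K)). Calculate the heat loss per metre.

Q' = 183 W/m

Series thermal resistances, inner to outer:
  R'_conv,in = 1/(2πr h) = 1/(2π·0.175·39.1) = 0.02326 m·K/W
  R'_cast iron = ln(0.188/0.175)/(2πk) = 0.07166/(2π·63.0) = 1.810×10^-4 m·K/W
  R'_vermiculite board = ln(0.366/0.188)/(2πk) = 0.6662/(2π·0.0688) = 1.541 m·K/W
  R'_conv,out = 1/(2πr h) = 1/(2π·0.366·18.6) = 0.02338 m·K/W
ΣR = 0.02326 + 1.810×10^-4 + 1.541 + 0.02338 = 1.588 m·K/W
Q' = ΔT/ΣR = (323 °C − 33 °C)/1.588 = 183 W/m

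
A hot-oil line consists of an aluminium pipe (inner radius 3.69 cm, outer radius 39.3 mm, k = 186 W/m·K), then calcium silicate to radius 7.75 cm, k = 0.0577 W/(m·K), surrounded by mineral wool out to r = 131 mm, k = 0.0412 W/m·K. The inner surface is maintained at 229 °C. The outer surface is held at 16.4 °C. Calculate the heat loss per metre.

Treat each layer as a resistance in series:
  R'_aluminium = ln(0.0393/0.0369)/(2πk) = 0.06301/(2π·186) = 5.392×10^-5 m·K/W
  R'_calcium silicate = ln(0.0775/0.0393)/(2πk) = 0.6791/(2π·0.0577) = 1.873 m·K/W
  R'_mineral wool = ln(0.131/0.0775)/(2πk) = 0.5249/(2π·0.0412) = 2.028 m·K/W
ΣR = 5.392×10^-5 + 1.873 + 2.028 = 3.901 m·K/W
Q' = ΔT/ΣR = (229 °C − 16.4 °C)/3.901 = 54.5 W/m

Q' = 54.5 W/m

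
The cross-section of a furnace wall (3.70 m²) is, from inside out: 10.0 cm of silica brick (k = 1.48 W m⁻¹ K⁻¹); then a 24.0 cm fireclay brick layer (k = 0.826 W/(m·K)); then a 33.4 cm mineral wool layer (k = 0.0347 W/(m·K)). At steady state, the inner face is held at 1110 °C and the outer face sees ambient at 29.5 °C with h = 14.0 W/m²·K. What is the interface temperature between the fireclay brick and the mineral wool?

Series thermal resistances, inner to outer:
  R_silica brick = L/(kA) = 0.100/(1.48·3.70) = 0.01826 K/W
  R_fireclay brick = L/(kA) = 0.240/(0.826·3.70) = 0.07853 K/W
  R_mineral wool = L/(kA) = 0.334/(0.0347·3.70) = 2.601 K/W
  R_conv,out = 1/(hA) = 1/(14.0·3.70) = 0.01931 K/W
ΣR = 0.01826 + 0.07853 + 2.601 + 0.01931 = 2.717 K/W
Q = ΔT/ΣR = (1110 °C − 29.5 °C)/2.717 = 397.7 W
From the inner boundary to the fireclay brick/mineral wool interface, ΣR_partial = 0.09679 K/W.
T_interface = T_in − Q·ΣR_partial = 1110 °C − (397.7)(0.09679) = 1072 °C

T = 1072 °C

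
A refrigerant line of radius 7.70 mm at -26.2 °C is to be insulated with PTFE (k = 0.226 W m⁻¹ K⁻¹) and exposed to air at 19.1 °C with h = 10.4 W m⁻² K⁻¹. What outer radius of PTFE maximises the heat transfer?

r_cr = 2.17 cm

For a cylinder, r_cr = k_ins/h = 0.226/10.4 = 0.0217 m = 2.17 cm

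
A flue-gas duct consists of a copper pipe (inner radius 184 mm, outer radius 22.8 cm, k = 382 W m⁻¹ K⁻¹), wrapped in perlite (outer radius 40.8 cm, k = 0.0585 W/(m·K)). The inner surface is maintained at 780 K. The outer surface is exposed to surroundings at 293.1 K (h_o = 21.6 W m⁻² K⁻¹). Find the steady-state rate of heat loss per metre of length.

Q' = 304 W/m

Resistance network (inner→outer):
  R'_copper = ln(0.228/0.184)/(2πk) = 0.2144/(2π·382) = 8.933×10^-5 m·K/W
  R'_perlite = ln(0.408/0.228)/(2πk) = 0.5819/(2π·0.0585) = 1.583 m·K/W
  R'_conv,out = 1/(2πr h) = 1/(2π·0.408·21.6) = 0.01806 m·K/W
ΣR = 8.933×10^-5 + 1.583 + 0.01806 = 1.601 m·K/W
Q' = ΔT/ΣR = (780 K − 293.1 K)/1.601 = 304 W/m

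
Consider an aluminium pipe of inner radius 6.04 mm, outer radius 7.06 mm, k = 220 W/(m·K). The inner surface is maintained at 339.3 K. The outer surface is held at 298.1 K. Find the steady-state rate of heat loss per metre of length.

Q' = 2πk·ΔT/ln(r₂/r₁) = 2π × 220 × 41.2 / ln(0.00706/0.00604) = 3.65×10^5 W/m

Q' = 3.65×10^5 W/m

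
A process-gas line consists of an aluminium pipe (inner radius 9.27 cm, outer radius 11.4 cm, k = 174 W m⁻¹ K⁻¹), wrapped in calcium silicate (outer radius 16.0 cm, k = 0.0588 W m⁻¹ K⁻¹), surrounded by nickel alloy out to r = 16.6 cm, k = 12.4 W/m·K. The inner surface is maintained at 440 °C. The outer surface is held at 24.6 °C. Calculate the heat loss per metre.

Series thermal resistances, inner to outer:
  R'_aluminium = ln(0.114/0.0927)/(2πk) = 0.2068/(2π·174) = 1.892×10^-4 m·K/W
  R'_calcium silicate = ln(0.160/0.114)/(2πk) = 0.3390/(2π·0.0588) = 0.9175 m·K/W
  R'_nickel alloy = ln(0.166/0.160)/(2πk) = 0.03681/(2π·12.4) = 4.725×10^-4 m·K/W
ΣR = 1.892×10^-4 + 0.9175 + 4.725×10^-4 = 0.9182 m·K/W
Q' = ΔT/ΣR = (440 °C − 24.6 °C)/0.9182 = 452 W/m

Q' = 452 W/m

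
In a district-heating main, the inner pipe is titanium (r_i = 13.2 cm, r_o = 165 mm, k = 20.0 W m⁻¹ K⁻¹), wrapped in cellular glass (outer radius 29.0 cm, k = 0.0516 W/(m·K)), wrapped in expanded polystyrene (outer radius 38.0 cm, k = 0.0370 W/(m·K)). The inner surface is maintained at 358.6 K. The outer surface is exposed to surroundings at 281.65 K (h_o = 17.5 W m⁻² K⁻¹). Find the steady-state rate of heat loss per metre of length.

Series thermal resistances, inner to outer:
  R'_titanium = ln(0.165/0.132)/(2πk) = 0.2231/(2π·20.0) = 0.001776 m·K/W
  R'_cellular glass = ln(0.290/0.165)/(2πk) = 0.5639/(2π·0.0516) = 1.739 m·K/W
  R'_expanded polystyrene = ln(0.380/0.290)/(2πk) = 0.2703/(2π·0.0370) = 1.163 m·K/W
  R'_conv,out = 1/(2πr h) = 1/(2π·0.380·17.5) = 0.02393 m·K/W
ΣR = 0.001776 + 1.739 + 1.163 + 0.02393 = 2.928 m·K/W
Q' = ΔT/ΣR = (358.6 K − 281.65 K)/2.928 = 26.3 W/m

Q' = 26.3 W/m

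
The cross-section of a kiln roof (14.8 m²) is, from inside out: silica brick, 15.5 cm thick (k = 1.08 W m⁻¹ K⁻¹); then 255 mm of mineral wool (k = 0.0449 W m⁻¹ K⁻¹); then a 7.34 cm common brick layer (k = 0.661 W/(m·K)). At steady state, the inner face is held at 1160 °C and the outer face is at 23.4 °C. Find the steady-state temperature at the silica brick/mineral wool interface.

T = 1133 °C

Resistance network (inner→outer):
  R_silica brick = L/(kA) = 0.155/(1.08·14.8) = 0.009697 K/W
  R_mineral wool = L/(kA) = 0.255/(0.0449·14.8) = 0.3837 K/W
  R_common brick = L/(kA) = 0.0734/(0.661·14.8) = 0.007503 K/W
ΣR = 0.009697 + 0.3837 + 0.007503 = 0.4009 K/W
Q = ΔT/ΣR = (1160 °C − 23.4 °C)/0.4009 = 2835 W
From the inner boundary to the silica brick/mineral wool interface, ΣR_partial = 0.009697 K/W.
T_interface = T_in − Q·ΣR_partial = 1160 °C − (2835)(0.009697) = 1133 °C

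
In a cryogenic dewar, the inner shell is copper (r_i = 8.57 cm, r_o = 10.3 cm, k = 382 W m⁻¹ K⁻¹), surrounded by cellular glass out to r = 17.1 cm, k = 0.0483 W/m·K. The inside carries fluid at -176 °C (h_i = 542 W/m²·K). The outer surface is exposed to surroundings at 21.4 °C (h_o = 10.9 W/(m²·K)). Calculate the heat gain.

Series thermal resistances, inner to outer:
  R_conv,in = 1/(4πr²h) = 1/(4π·0.0857²·542) = 0.01999 K/W
  R_copper = (1/0.0857 − 1/0.103)/(4πk) = 1.960/(4π·382) = 4.083×10^-4 K/W
  R_cellular glass = (1/0.103 − 1/0.171)/(4πk) = 3.861/(4π·0.0483) = 6.361 K/W
  R_conv,out = 1/(4πr²h) = 1/(4π·0.171²·10.9) = 0.2497 K/W
ΣR = 0.01999 + 4.083×10^-4 + 6.361 + 0.2497 = 6.631 K/W
Q = ΔT/ΣR = (-176 °C − 21.4 °C)/6.631 = -29.8 W
(Negative Q ⇒ heat flows inward; heat gain = 29.8 W.)

Q = 29.8 W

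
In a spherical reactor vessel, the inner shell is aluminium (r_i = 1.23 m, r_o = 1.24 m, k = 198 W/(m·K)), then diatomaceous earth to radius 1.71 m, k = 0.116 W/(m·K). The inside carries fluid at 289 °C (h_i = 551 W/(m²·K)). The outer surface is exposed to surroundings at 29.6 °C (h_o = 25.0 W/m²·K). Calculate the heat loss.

Q = 1690 W

Treat each layer as a resistance in series:
  R_conv,in = 1/(4πr²h) = 1/(4π·1.23²·551) = 9.546×10^-5 K/W
  R_aluminium = (1/1.23 − 1/1.24)/(4πk) = 0.006557/(4π·198) = 2.635×10^-6 K/W
  R_diatomaceous earth = (1/1.24 − 1/1.71)/(4πk) = 0.2217/(4π·0.116) = 0.1521 K/W
  R_conv,out = 1/(4πr²h) = 1/(4π·1.71²·25.0) = 0.001089 K/W
ΣR = 9.546×10^-5 + 2.635×10^-6 + 0.1521 + 0.001089 = 0.1533 K/W
Q = ΔT/ΣR = (289 °C − 29.6 °C)/0.1533 = 1690 W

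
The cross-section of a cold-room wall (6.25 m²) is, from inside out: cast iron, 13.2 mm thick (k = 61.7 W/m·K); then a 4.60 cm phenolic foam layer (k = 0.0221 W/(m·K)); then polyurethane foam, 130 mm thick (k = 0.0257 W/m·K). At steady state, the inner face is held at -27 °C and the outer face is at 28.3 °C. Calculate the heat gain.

Q = 48.4 W

Resistance network (inner→outer):
  R_cast iron = L/(kA) = 0.0132/(61.7·6.25) = 3.423×10^-5 K/W
  R_phenolic foam = L/(kA) = 0.0460/(0.0221·6.25) = 0.3330 K/W
  R_polyurethane foam = L/(kA) = 0.130/(0.0257·6.25) = 0.8093 K/W
ΣR = 3.423×10^-5 + 0.3330 + 0.8093 = 1.142 K/W
Q = ΔT/ΣR = (-27 °C − 28.3 °C)/1.142 = -48.4 W
(Negative Q ⇒ heat flows inward; heat gain = 48.4 W.)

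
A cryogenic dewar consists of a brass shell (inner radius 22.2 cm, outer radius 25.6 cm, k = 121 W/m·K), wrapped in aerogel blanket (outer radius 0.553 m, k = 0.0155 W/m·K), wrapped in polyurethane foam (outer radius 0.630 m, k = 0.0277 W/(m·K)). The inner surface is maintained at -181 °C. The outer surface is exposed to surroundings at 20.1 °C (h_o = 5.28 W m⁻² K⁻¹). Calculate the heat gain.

Q = 17.6 W

Series thermal resistances, inner to outer:
  R_brass = (1/0.222 − 1/0.256)/(4πk) = 0.5983/(4π·121) = 3.935×10^-4 K/W
  R_aerogel blanket = (1/0.256 − 1/0.553)/(4πk) = 2.098/(4π·0.0155) = 10.77 K/W
  R_polyurethane foam = (1/0.553 − 1/0.630)/(4πk) = 0.2210/(4π·0.0277) = 0.6349 K/W
  R_conv,out = 1/(4πr²h) = 1/(4π·0.630²·5.28) = 0.03797 K/W
ΣR = 3.935×10^-4 + 10.77 + 0.6349 + 0.03797 = 11.44 K/W
Q = ΔT/ΣR = (-181 °C − 20.1 °C)/11.44 = -17.6 W
(Negative Q ⇒ heat flows inward; heat gain = 17.6 W.)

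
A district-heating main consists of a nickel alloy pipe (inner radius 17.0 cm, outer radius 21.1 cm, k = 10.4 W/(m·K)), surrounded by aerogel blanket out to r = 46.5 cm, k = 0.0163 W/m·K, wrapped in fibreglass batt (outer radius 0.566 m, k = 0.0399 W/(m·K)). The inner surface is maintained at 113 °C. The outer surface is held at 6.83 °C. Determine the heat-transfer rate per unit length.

Q' = 12.5 W/m

Treat each layer as a resistance in series:
  R'_nickel alloy = ln(0.211/0.170)/(2πk) = 0.2161/(2π·10.4) = 0.003306 m·K/W
  R'_aerogel blanket = ln(0.465/0.211)/(2πk) = 0.7902/(2π·0.0163) = 7.715 m·K/W
  R'_fibreglass batt = ln(0.566/0.465)/(2πk) = 0.1966/(2π·0.0399) = 0.7840 m·K/W
ΣR = 0.003306 + 7.715 + 0.7840 = 8.502 m·K/W
Q' = ΔT/ΣR = (113 °C − 6.83 °C)/8.502 = 12.5 W/m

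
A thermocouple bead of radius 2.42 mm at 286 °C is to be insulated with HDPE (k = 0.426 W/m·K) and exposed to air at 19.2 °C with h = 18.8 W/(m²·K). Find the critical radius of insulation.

r_cr = 4.53 cm

For a sphere, r_cr = 2k_ins/h = 2·0.426/18.8 = 0.0453 m = 4.53 cm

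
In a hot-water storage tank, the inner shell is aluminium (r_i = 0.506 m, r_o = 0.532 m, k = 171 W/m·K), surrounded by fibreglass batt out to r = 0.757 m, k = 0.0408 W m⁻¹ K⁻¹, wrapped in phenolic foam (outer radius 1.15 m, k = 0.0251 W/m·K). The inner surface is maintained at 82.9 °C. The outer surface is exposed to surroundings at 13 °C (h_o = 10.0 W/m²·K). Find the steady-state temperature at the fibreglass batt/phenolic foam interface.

T = 52.8 °C

Series thermal resistances, inner to outer:
  R_aluminium = (1/0.506 − 1/0.532)/(4πk) = 0.09659/(4π·171) = 4.495×10^-5 K/W
  R_fibreglass batt = (1/0.532 − 1/0.757)/(4πk) = 0.5587/(4π·0.0408) = 1.090 K/W
  R_phenolic foam = (1/0.757 − 1/1.15)/(4πk) = 0.4514/(4π·0.0251) = 1.431 K/W
  R_conv,out = 1/(4πr²h) = 1/(4π·1.15²·10.0) = 0.006017 K/W
ΣR = 4.495×10^-5 + 1.090 + 1.431 + 0.006017 = 2.527 K/W
Q = ΔT/ΣR = (82.9 °C − 13 °C)/2.527 = 27.66 W
From the inner boundary to the fibreglass batt/phenolic foam interface, ΣR_partial = 1.090 K/W.
T_interface = T_in − Q·ΣR_partial = 82.9 °C − (27.66)(1.090) = 52.8 °C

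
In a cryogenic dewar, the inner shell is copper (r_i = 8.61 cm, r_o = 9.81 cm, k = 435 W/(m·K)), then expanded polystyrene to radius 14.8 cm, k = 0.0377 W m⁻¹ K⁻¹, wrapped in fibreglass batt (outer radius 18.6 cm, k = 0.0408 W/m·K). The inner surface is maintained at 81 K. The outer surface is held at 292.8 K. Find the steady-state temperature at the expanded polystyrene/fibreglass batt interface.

Resistance network (inner→outer):
  R_copper = (1/0.0861 − 1/0.0981)/(4πk) = 1.421/(4π·435) = 2.599×10^-4 K/W
  R_expanded polystyrene = (1/0.0981 − 1/0.148)/(4πk) = 3.437/(4π·0.0377) = 7.255 K/W
  R_fibreglass batt = (1/0.148 − 1/0.186)/(4πk) = 1.380/(4π·0.0408) = 2.692 K/W
ΣR = 2.599×10^-4 + 7.255 + 2.692 = 9.947 K/W
Q = ΔT/ΣR = (81 K − 292.8 K)/9.947 = -21.29 W
From the inner boundary to the expanded polystyrene/fibreglass batt interface, ΣR_partial = 7.255 K/W.
T_interface = T_in − Q·ΣR_partial = 81 K − (-21.29)(7.255) = 235.5 K

T = 235.5 K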